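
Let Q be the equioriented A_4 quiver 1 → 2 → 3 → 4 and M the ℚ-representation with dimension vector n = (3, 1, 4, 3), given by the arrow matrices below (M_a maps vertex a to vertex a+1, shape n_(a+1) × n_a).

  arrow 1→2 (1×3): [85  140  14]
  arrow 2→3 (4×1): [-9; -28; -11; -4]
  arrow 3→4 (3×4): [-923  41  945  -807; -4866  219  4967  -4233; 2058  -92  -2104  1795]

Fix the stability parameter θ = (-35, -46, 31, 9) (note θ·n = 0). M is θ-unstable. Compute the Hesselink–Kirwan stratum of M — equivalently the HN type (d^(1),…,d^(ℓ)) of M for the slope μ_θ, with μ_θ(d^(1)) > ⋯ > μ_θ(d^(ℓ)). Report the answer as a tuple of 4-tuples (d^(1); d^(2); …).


Barcode: M ≅ I[1,1]^2, I[1,4], I[3,3], I[3,4]^2. HN layers by μ_θ (4 steps, strictly decreasing):
  μ^(1)=31; μ^(2)=20; μ^(3)=-35; μ^(4)=-81/2

((0, 0, 1, 0); (0, 0, 3, 3); (2, 0, 0, 0); (1, 1, 0, 0))


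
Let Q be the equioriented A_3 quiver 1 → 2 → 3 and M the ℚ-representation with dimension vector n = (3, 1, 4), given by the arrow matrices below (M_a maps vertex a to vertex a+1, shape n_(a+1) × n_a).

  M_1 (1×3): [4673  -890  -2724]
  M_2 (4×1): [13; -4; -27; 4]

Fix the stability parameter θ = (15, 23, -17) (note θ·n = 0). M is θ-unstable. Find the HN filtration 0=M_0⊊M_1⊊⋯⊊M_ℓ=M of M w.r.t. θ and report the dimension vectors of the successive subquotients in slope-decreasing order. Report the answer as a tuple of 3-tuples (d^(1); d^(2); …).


Barcode: M ≅ I[1,1]^2, I[1,3], I[3,3]^3. HN layers by μ_θ (3 steps, strictly decreasing):
  μ^(1)=15; μ^(2)=7; μ^(3)=-17

((2, 0, 0); (1, 1, 1); (0, 0, 3))


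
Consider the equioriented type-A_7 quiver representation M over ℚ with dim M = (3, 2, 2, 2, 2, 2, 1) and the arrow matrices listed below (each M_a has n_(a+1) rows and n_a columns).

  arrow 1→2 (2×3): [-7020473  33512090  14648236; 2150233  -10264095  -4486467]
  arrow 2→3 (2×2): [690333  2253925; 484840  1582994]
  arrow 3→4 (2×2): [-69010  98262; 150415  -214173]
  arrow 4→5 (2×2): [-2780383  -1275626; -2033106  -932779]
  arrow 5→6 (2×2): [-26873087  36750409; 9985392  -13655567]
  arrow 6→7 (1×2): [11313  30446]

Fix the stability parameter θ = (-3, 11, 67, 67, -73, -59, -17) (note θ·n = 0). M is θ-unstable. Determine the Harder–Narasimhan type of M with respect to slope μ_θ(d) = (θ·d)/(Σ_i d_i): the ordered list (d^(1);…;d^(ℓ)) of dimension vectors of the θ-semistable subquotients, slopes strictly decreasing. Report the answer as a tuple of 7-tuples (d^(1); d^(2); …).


Barcode: M ≅ I[1,1], I[1,3], I[1,7], I[4,6]. HN layers by μ_θ (5 steps, strictly decreasing):
  μ^(1)=67; μ^(2)=11; μ^(3)=-2/3; μ^(4)=-3; μ^(5)=-65/3

((0, 0, 1, 0, 0, 0, 0); (0, 1, 0, 0, 0, 0, 0); (0, 1, 1, 1, 1, 1, 1); (3, 0, 0, 0, 0, 0, 0); (0, 0, 0, 1, 1, 1, 0))


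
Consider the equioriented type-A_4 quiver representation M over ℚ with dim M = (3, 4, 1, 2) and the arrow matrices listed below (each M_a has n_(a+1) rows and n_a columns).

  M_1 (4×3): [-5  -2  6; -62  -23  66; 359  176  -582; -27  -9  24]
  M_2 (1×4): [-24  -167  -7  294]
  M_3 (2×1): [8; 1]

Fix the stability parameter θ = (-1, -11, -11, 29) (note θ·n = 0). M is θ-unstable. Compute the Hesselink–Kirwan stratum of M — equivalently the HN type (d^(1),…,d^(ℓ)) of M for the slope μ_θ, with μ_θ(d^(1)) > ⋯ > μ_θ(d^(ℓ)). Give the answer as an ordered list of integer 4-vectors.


Interval decomposition of M: I[1,1], I[1,2], I[1,4], I[2,2]^2, I[4,4].
HN type (ℓ=5): μ^(1)=29; μ^(2)=-1; μ^(3)=-6; μ^(4)=-23/3; μ^(5)=-11

((0, 0, 0, 2); (1, 0, 0, 0); (1, 1, 0, 0); (1, 1, 1, 0); (0, 2, 0, 0))


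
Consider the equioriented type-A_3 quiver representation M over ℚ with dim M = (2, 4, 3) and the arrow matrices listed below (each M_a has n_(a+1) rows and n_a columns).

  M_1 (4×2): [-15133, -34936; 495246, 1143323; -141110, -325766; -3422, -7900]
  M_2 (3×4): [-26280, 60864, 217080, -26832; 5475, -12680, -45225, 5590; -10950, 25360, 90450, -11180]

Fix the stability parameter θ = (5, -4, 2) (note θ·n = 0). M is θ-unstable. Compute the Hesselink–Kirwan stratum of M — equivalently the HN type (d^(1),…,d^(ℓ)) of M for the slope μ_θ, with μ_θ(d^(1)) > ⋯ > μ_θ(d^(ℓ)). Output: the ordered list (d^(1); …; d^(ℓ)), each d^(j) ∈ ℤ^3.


Interval decomposition of M: I[1,2], I[1,3], I[2,2]^2, I[3,3]^2.
HN type (ℓ=3): μ^(1)=2; μ^(2)=1/2; μ^(3)=-4

((0, 0, 3); (2, 2, 0); (0, 2, 0))


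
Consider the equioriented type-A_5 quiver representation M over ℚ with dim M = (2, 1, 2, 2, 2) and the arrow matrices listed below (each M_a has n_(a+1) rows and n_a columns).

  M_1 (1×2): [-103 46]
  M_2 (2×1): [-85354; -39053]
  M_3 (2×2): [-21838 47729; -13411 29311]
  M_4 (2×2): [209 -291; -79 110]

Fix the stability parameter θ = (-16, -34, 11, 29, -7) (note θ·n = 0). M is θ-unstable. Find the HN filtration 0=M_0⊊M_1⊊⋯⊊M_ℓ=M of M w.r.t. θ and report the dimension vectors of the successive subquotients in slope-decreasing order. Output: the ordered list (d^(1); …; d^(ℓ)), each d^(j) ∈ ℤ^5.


Via rank(M_{q-1}∘⋯∘M_p): M ≅ I[1,1], I[1,5], I[3,5].
μ_θ-semistable layers: μ^(1)=11; μ^(2)=-16; μ^(3)=-25

((0, 0, 2, 2, 2); (1, 0, 0, 0, 0); (1, 1, 0, 0, 0))


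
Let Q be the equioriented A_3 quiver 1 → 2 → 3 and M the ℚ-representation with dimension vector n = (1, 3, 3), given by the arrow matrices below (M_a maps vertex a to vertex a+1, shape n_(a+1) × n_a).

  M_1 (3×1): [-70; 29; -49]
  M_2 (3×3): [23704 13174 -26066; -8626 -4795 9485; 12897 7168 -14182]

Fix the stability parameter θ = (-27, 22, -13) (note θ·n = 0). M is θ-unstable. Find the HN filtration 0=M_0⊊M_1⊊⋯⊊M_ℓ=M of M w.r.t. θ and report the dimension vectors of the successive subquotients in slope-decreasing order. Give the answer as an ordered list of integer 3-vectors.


Barcode: M ≅ I[1,2], I[2,3]^2, I[3,3]. HN layers by μ_θ (4 steps, strictly decreasing):
  μ^(1)=22; μ^(2)=9/2; μ^(3)=-13; μ^(4)=-27

((0, 1, 0); (0, 2, 2); (0, 0, 1); (1, 0, 0))


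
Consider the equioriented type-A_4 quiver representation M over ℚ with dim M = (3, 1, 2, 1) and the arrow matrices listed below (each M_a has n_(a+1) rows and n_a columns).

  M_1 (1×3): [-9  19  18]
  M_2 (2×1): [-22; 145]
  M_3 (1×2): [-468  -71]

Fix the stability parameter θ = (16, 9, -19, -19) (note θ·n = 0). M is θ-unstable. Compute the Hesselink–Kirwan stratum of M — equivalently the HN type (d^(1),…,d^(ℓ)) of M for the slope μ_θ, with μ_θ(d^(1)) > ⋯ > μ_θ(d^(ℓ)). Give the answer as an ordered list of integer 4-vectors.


Barcode: M ≅ I[1,1]^2, I[1,4], I[3,3]. HN layers by μ_θ (3 steps, strictly decreasing):
  μ^(1)=16; μ^(2)=-13/4; μ^(3)=-19

((2, 0, 0, 0); (1, 1, 1, 1); (0, 0, 1, 0))


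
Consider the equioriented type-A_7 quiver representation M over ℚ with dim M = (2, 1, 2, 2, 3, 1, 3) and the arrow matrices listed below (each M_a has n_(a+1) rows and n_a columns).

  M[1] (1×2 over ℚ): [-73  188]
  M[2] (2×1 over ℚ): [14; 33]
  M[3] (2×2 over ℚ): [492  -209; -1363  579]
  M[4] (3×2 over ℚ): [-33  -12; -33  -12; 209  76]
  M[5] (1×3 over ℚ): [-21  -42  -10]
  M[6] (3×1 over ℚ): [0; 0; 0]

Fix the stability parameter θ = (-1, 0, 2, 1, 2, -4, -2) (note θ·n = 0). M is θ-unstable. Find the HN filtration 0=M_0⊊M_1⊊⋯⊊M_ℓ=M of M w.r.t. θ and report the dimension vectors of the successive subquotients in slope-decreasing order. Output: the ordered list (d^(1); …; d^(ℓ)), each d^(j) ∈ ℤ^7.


Interval decomposition of M: I[1,1], I[1,6], I[3,4], I[5,5]^2, I[7,7]^3.
HN type (ℓ=6): μ^(1)=2; μ^(2)=3/2; μ^(3)=1/4; μ^(4)=0; μ^(5)=-1; μ^(6)=-2

((0, 0, 0, 0, 2, 0, 0); (0, 0, 1, 1, 0, 0, 0); (0, 0, 1, 1, 1, 1, 0); (0, 1, 0, 0, 0, 0, 0); (2, 0, 0, 0, 0, 0, 0); (0, 0, 0, 0, 0, 0, 3))


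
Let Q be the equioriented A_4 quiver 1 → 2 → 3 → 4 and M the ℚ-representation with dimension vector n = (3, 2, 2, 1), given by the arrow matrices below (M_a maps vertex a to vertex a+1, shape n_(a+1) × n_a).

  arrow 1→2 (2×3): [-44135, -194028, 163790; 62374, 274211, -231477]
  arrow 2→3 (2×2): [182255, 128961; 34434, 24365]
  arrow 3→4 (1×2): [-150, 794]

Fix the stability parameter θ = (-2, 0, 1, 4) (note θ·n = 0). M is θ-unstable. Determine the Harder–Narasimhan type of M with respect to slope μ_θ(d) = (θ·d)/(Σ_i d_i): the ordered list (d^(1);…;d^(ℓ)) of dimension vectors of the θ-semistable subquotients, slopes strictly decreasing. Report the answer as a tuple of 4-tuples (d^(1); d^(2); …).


Interval decomposition of M: I[1,1], I[1,3], I[1,4].
HN type (ℓ=4): μ^(1)=4; μ^(2)=1; μ^(3)=0; μ^(4)=-2

((0, 0, 0, 1); (0, 0, 2, 0); (0, 2, 0, 0); (3, 0, 0, 0))


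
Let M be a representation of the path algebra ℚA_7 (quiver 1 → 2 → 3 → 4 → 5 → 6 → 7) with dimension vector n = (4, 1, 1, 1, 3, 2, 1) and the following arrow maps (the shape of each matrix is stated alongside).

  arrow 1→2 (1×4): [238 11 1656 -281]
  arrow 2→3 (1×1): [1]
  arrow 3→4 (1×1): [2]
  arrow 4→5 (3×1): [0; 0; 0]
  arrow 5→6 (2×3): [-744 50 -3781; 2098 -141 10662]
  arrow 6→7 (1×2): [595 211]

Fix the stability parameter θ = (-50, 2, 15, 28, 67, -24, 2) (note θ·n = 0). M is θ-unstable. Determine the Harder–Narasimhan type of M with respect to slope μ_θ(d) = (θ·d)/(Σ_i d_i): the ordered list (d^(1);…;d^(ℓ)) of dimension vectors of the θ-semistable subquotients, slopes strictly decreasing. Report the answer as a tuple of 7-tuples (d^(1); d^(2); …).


Interval decomposition of M: I[1,1]^3, I[1,4], I[5,5], I[5,6], I[5,7].
HN type (ℓ=6): μ^(1)=67; μ^(2)=28; μ^(3)=43/2; μ^(4)=15; μ^(5)=2; μ^(6)=-50

((0, 0, 0, 0, 1, 0, 0); (0, 0, 0, 1, 0, 0, 0); (0, 0, 0, 0, 1, 1, 0); (0, 0, 1, 0, 1, 1, 1); (0, 1, 0, 0, 0, 0, 0); (4, 0, 0, 0, 0, 0, 0))


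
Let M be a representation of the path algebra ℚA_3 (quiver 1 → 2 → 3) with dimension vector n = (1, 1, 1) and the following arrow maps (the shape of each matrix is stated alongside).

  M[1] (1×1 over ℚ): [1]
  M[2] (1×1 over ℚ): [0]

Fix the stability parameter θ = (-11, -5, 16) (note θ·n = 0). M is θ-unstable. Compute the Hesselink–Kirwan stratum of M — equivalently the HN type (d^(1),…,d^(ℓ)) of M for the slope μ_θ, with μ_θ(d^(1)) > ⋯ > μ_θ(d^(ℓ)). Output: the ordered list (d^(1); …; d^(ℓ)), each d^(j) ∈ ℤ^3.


Via rank(M_{q-1}∘⋯∘M_p): M ≅ I[1,2], I[3,3].
μ_θ-semistable layers: μ^(1)=16; μ^(2)=-5; μ^(3)=-11

((0, 0, 1); (0, 1, 0); (1, 0, 0))


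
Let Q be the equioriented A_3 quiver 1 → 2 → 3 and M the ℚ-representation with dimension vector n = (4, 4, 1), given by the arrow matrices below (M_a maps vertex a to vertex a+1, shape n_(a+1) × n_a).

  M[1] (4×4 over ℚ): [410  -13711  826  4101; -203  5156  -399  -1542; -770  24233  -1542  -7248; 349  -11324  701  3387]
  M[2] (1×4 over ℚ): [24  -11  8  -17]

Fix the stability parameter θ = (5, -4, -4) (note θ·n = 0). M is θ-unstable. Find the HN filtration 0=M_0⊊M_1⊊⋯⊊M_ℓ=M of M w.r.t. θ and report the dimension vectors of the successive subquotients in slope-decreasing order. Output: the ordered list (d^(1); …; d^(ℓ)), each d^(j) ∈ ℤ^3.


Via rank(M_{q-1}∘⋯∘M_p): M ≅ I[1,1], I[1,2]^2, I[1,3], I[2,2].
μ_θ-semistable layers: μ^(1)=5; μ^(2)=1/2; μ^(3)=-1; μ^(4)=-4

((1, 0, 0); (2, 2, 0); (1, 1, 1); (0, 1, 0))


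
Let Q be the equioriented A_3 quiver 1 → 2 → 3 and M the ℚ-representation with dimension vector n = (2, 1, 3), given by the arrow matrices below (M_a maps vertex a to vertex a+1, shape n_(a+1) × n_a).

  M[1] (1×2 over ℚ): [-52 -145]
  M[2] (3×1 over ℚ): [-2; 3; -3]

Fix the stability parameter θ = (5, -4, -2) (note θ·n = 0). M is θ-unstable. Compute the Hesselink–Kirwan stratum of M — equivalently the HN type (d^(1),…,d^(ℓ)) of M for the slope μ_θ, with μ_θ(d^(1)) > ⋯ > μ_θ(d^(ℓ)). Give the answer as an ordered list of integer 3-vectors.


Interval decomposition of M: I[1,1], I[1,3], I[3,3]^2.
HN type (ℓ=3): μ^(1)=5; μ^(2)=-1/3; μ^(3)=-2

((1, 0, 0); (1, 1, 1); (0, 0, 2))


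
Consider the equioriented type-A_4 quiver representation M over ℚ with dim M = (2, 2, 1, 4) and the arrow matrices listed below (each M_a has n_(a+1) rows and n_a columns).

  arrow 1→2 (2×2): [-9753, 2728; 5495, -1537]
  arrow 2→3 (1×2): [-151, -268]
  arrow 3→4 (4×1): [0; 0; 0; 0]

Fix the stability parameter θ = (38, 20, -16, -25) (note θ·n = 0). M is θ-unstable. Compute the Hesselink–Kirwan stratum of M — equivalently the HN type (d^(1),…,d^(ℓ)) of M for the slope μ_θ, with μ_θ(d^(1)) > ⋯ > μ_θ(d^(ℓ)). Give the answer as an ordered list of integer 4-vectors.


Barcode: M ≅ I[1,2], I[1,3], I[4,4]^4. HN layers by μ_θ (3 steps, strictly decreasing):
  μ^(1)=29; μ^(2)=14; μ^(3)=-25

((1, 1, 0, 0); (1, 1, 1, 0); (0, 0, 0, 4))


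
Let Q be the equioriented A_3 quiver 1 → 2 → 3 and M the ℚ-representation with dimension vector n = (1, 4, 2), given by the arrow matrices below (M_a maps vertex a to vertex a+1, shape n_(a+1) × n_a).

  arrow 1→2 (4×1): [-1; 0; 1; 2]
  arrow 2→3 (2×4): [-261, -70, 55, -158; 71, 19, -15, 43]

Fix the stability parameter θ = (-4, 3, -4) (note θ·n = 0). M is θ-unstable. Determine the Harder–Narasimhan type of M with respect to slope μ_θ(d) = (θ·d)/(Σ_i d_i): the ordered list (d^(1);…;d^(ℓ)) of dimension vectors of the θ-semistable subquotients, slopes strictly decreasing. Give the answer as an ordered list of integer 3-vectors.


Interval decomposition of M: I[1,2], I[2,2], I[2,3]^2.
HN type (ℓ=3): μ^(1)=3; μ^(2)=-1/2; μ^(3)=-4

((0, 2, 0); (0, 2, 2); (1, 0, 0))


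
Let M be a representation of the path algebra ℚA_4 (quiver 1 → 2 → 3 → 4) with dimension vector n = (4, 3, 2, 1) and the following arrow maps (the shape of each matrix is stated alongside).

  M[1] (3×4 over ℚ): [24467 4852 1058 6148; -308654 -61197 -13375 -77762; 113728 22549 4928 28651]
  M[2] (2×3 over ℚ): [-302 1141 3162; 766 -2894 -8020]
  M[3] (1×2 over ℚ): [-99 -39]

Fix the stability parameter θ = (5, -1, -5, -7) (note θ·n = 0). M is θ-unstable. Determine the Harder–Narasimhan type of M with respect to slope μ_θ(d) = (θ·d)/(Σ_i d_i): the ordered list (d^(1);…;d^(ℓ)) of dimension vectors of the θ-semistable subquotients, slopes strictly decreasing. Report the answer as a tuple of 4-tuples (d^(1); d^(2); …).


Interval decomposition of M: I[1,1], I[1,2], I[1,3], I[1,4].
HN type (ℓ=4): μ^(1)=5; μ^(2)=2; μ^(3)=-1/3; μ^(4)=-2

((1, 0, 0, 0); (1, 1, 0, 0); (1, 1, 1, 0); (1, 1, 1, 1))


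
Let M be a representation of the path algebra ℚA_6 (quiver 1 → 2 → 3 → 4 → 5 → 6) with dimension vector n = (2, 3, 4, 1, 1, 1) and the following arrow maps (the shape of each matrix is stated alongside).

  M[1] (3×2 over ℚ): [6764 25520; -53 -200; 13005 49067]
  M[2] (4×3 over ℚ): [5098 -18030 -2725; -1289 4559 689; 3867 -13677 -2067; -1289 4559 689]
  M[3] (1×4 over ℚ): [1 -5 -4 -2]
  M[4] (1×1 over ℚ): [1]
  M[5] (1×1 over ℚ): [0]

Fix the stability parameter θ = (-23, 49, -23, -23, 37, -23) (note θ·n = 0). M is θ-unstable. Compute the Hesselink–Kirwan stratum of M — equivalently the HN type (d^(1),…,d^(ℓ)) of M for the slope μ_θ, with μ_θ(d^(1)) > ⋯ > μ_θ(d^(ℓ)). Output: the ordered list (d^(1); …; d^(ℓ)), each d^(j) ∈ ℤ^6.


Interval decomposition of M: I[1,3], I[1,5], I[2,2], I[3,3]^2, I[6,6].
HN type (ℓ=5): μ^(1)=49; μ^(2)=37; μ^(3)=13; μ^(4)=1; μ^(5)=-23

((0, 1, 0, 0, 0, 0); (0, 0, 0, 0, 1, 0); (0, 1, 1, 0, 0, 0); (0, 1, 1, 1, 0, 0); (2, 0, 2, 0, 0, 1))


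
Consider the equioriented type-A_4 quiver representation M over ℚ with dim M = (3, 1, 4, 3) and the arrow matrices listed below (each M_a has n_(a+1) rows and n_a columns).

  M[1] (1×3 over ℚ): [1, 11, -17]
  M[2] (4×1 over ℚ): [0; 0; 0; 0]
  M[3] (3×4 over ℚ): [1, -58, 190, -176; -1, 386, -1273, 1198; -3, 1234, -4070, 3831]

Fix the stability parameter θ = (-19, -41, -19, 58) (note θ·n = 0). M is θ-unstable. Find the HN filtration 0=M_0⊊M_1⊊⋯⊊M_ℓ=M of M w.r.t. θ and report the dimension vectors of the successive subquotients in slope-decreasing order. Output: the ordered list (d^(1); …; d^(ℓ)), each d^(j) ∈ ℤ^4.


Barcode: M ≅ I[1,1]^2, I[1,2], I[3,3], I[3,4]^3. HN layers by μ_θ (3 steps, strictly decreasing):
  μ^(1)=58; μ^(2)=-19; μ^(3)=-30

((0, 0, 0, 3); (2, 0, 4, 0); (1, 1, 0, 0))


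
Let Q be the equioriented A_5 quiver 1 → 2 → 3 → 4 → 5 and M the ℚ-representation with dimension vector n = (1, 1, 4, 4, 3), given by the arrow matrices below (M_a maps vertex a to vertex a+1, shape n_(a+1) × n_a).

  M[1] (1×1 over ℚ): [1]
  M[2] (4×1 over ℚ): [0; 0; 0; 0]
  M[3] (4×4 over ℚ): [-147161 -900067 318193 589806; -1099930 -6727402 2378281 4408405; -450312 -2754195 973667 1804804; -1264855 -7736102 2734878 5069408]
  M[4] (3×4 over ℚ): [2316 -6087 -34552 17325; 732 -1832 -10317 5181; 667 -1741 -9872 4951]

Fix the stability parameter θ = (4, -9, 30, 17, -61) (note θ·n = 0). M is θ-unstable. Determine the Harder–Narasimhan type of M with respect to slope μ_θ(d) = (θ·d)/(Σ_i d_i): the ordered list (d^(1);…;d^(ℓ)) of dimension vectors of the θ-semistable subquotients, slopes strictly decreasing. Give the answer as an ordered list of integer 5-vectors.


Via rank(M_{q-1}∘⋯∘M_p): M ≅ I[1,2], I[3,3], I[3,4], I[3,5]^2, I[4,5].
μ_θ-semistable layers: μ^(1)=30; μ^(2)=47/2; μ^(3)=-5/2; μ^(4)=-14/3; μ^(5)=-22

((0, 0, 1, 0, 0); (0, 0, 1, 1, 0); (1, 1, 0, 0, 0); (0, 0, 2, 2, 2); (0, 0, 0, 1, 1))


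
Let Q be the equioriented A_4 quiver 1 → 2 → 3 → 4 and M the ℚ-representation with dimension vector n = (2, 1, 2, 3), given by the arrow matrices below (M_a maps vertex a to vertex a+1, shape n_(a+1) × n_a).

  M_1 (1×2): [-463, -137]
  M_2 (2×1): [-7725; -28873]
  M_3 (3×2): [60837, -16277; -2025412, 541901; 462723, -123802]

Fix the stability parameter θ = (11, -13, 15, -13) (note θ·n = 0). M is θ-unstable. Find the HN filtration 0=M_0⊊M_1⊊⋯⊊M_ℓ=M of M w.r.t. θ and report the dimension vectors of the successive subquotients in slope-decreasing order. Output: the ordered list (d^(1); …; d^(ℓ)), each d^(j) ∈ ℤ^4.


Via rank(M_{q-1}∘⋯∘M_p): M ≅ I[1,1], I[1,4], I[3,4], I[4,4].
μ_θ-semistable layers: μ^(1)=11; μ^(2)=1; μ^(3)=-1; μ^(4)=-13

((1, 0, 0, 0); (0, 0, 2, 2); (1, 1, 0, 0); (0, 0, 0, 1))


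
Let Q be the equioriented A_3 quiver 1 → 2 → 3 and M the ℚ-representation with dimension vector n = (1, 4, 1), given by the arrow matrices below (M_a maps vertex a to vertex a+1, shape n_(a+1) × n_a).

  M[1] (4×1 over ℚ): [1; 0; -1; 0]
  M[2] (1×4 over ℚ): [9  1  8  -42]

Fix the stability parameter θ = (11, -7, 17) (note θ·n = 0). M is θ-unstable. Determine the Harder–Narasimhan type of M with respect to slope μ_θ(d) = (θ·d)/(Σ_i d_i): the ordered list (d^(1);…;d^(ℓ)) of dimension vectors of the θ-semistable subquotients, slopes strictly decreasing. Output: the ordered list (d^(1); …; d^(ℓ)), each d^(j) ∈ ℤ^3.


Via rank(M_{q-1}∘⋯∘M_p): M ≅ I[1,3], I[2,2]^3.
μ_θ-semistable layers: μ^(1)=17; μ^(2)=2; μ^(3)=-7

((0, 0, 1); (1, 1, 0); (0, 3, 0))


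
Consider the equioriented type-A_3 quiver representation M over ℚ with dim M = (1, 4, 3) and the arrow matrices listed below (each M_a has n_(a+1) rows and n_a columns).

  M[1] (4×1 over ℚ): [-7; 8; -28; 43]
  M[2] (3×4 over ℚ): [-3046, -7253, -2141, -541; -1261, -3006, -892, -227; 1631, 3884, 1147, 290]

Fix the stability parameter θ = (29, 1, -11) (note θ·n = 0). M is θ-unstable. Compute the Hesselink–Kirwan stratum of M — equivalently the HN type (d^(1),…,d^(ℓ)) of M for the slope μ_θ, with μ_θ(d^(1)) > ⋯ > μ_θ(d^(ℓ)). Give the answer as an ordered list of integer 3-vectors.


Via rank(M_{q-1}∘⋯∘M_p): M ≅ I[1,3], I[2,2], I[2,3]^2.
μ_θ-semistable layers: μ^(1)=19/3; μ^(2)=1; μ^(3)=-5

((1, 1, 1); (0, 1, 0); (0, 2, 2))


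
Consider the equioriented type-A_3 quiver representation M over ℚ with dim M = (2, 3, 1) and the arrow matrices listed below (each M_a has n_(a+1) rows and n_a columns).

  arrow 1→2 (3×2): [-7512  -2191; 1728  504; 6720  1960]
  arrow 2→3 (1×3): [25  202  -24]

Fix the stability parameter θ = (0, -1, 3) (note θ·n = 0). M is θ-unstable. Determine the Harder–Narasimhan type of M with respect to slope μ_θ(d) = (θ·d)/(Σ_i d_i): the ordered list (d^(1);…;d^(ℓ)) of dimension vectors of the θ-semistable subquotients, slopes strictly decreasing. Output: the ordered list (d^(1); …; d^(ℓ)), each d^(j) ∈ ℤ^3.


Interval decomposition of M: I[1,1], I[1,3], I[2,2]^2.
HN type (ℓ=4): μ^(1)=3; μ^(2)=0; μ^(3)=-1/2; μ^(4)=-1

((0, 0, 1); (1, 0, 0); (1, 1, 0); (0, 2, 0))


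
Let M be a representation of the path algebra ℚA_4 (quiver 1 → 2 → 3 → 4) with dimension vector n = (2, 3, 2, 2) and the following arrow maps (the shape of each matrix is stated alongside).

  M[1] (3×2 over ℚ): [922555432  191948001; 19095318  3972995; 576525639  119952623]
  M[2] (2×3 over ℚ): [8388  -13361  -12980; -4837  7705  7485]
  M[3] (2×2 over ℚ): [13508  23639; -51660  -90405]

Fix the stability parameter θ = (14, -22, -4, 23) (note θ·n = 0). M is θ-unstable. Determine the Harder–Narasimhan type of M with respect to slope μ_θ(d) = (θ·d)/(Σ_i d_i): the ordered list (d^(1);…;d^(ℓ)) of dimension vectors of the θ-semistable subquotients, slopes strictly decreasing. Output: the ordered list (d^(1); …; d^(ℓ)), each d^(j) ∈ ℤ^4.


Interval decomposition of M: I[1,3], I[1,4], I[2,2], I[4,4].
HN type (ℓ=3): μ^(1)=23; μ^(2)=-4; μ^(3)=-22

((0, 0, 0, 2); (2, 2, 2, 0); (0, 1, 0, 0))


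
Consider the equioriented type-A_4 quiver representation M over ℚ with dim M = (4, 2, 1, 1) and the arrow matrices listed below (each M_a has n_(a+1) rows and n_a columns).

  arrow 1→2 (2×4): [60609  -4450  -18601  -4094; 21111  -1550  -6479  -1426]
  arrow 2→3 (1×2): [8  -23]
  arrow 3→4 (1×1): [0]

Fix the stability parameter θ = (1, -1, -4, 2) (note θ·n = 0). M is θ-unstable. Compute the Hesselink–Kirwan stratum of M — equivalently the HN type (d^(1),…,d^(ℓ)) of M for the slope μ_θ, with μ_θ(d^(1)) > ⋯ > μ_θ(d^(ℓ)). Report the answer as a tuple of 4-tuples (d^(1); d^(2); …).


Interval decomposition of M: I[1,1]^3, I[1,3], I[2,2], I[4,4].
HN type (ℓ=4): μ^(1)=2; μ^(2)=1; μ^(3)=-1; μ^(4)=-4/3

((0, 0, 0, 1); (3, 0, 0, 0); (0, 1, 0, 0); (1, 1, 1, 0))


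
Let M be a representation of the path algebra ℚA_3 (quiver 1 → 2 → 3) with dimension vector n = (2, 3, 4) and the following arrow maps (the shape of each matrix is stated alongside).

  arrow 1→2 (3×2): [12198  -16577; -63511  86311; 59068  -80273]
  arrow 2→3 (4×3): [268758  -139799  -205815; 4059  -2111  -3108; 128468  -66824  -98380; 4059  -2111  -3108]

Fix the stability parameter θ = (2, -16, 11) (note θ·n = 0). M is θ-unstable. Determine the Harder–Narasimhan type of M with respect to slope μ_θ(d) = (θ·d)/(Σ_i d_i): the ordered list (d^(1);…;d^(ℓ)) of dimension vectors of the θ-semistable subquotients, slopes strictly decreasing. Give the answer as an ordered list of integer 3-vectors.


Interval decomposition of M: I[1,2], I[1,3], I[2,3], I[3,3]^2.
HN type (ℓ=3): μ^(1)=11; μ^(2)=-7; μ^(3)=-16

((0, 0, 4); (2, 2, 0); (0, 1, 0))


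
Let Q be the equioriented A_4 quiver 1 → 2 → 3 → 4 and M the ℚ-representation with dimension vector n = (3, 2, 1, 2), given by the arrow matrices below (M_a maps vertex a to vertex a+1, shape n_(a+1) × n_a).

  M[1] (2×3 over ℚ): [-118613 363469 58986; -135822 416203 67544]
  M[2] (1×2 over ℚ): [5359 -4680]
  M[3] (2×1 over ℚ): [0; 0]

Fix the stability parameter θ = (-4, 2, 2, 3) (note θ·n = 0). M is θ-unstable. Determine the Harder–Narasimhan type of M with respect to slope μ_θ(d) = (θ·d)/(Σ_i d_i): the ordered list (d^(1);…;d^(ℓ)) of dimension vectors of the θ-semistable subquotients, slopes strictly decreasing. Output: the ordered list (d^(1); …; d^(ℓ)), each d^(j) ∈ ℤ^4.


Via rank(M_{q-1}∘⋯∘M_p): M ≅ I[1,1], I[1,2], I[1,3], I[4,4]^2.
μ_θ-semistable layers: μ^(1)=3; μ^(2)=2; μ^(3)=-4

((0, 0, 0, 2); (0, 2, 1, 0); (3, 0, 0, 0))


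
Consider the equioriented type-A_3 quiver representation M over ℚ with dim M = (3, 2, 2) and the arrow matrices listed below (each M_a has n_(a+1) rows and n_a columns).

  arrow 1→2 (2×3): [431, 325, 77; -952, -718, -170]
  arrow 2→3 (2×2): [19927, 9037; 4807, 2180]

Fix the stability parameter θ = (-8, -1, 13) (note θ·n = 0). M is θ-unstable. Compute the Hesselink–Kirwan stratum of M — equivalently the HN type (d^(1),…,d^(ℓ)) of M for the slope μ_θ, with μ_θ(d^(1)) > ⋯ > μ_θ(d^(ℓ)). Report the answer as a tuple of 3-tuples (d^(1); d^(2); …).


Interval decomposition of M: I[1,1], I[1,3]^2.
HN type (ℓ=3): μ^(1)=13; μ^(2)=-1; μ^(3)=-8

((0, 0, 2); (0, 2, 0); (3, 0, 0))


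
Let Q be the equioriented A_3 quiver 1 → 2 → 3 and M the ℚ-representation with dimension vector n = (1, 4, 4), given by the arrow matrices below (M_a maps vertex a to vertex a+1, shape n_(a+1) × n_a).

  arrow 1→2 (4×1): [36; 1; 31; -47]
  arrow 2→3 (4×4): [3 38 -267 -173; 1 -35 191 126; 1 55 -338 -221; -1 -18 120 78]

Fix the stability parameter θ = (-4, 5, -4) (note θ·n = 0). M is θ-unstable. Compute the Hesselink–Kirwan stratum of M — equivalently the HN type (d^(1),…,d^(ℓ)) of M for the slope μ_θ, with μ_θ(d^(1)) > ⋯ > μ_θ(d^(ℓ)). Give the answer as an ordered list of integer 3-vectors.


Via rank(M_{q-1}∘⋯∘M_p): M ≅ I[1,2], I[2,3]^3, I[3,3].
μ_θ-semistable layers: μ^(1)=5; μ^(2)=1/2; μ^(3)=-4

((0, 1, 0); (0, 3, 3); (1, 0, 1))


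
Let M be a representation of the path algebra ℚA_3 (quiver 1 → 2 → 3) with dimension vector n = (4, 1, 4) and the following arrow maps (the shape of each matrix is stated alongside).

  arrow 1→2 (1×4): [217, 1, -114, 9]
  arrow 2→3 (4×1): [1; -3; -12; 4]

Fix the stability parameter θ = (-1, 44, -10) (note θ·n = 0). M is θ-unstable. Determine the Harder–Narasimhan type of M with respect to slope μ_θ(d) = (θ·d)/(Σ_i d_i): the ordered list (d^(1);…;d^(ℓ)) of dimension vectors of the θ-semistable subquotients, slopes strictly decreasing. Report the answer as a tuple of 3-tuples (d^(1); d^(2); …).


Interval decomposition of M: I[1,1]^3, I[1,3], I[3,3]^3.
HN type (ℓ=3): μ^(1)=17; μ^(2)=-1; μ^(3)=-10

((0, 1, 1); (4, 0, 0); (0, 0, 3))


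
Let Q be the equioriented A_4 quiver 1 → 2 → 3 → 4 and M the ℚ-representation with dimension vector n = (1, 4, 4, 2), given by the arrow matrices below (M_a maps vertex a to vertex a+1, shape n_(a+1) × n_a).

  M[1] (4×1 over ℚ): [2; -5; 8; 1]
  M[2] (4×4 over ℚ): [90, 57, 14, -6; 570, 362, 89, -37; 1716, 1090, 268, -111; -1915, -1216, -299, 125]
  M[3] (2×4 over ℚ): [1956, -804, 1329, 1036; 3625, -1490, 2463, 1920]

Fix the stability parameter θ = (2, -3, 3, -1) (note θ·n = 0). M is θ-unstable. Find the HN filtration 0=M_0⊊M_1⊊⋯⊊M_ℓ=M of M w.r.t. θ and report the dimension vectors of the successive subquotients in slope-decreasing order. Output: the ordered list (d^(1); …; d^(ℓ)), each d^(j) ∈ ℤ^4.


Barcode: M ≅ I[1,4], I[2,3]^2, I[2,4]. HN layers by μ_θ (4 steps, strictly decreasing):
  μ^(1)=3; μ^(2)=1; μ^(3)=-1/2; μ^(4)=-3

((0, 0, 2, 0); (0, 0, 2, 2); (1, 1, 0, 0); (0, 3, 0, 0))


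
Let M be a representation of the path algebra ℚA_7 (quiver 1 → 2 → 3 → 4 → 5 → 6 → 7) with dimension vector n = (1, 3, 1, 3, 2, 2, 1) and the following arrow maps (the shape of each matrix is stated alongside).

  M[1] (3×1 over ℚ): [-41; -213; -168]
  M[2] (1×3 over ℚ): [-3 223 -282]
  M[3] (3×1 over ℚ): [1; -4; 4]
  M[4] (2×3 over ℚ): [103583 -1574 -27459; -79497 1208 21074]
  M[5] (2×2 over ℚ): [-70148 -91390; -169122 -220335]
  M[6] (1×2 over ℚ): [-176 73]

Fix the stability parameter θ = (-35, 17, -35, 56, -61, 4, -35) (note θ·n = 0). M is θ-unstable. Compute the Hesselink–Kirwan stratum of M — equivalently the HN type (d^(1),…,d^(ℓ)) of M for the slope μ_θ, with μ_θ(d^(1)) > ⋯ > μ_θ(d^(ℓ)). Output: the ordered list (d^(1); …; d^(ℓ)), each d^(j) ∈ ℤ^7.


Via rank(M_{q-1}∘⋯∘M_p): M ≅ I[1,2], I[2,2], I[2,7], I[4,4], I[4,5], I[6,6].
μ_θ-semistable layers: μ^(1)=56; μ^(2)=17; μ^(3)=4; μ^(4)=-5/2; μ^(5)=-9; μ^(6)=-35

((0, 0, 0, 1, 0, 0, 0); (0, 2, 0, 0, 0, 0, 0); (0, 0, 0, 0, 0, 1, 0); (0, 0, 0, 1, 1, 0, 0); (0, 1, 1, 1, 1, 1, 1); (1, 0, 0, 0, 0, 0, 0))


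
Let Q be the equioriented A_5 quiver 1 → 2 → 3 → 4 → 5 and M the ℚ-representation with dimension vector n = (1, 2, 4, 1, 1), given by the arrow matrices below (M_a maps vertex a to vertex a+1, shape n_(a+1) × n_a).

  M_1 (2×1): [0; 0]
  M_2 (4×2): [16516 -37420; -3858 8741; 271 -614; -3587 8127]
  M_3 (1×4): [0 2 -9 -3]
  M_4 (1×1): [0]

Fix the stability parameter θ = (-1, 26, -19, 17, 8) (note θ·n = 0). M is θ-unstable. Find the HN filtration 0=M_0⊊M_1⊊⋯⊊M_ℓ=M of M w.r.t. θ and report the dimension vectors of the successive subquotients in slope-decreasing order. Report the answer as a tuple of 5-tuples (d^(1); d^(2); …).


Via rank(M_{q-1}∘⋯∘M_p): M ≅ I[1,1], I[2,3], I[2,4], I[3,3]^2, I[5,5].
μ_θ-semistable layers: μ^(1)=17; μ^(2)=8; μ^(3)=7/2; μ^(4)=-1; μ^(5)=-19

((0, 0, 0, 1, 0); (0, 0, 0, 0, 1); (0, 2, 2, 0, 0); (1, 0, 0, 0, 0); (0, 0, 2, 0, 0))


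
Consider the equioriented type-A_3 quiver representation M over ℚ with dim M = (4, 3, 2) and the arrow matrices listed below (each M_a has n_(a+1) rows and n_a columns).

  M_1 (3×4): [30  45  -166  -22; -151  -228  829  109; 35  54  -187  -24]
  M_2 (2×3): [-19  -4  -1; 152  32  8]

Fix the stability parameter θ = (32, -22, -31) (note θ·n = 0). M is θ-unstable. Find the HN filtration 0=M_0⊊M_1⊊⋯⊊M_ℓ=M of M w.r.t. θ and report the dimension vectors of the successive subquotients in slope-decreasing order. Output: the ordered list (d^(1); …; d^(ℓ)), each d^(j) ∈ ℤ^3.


Barcode: M ≅ I[1,1], I[1,2]^2, I[1,3], I[3,3]. HN layers by μ_θ (4 steps, strictly decreasing):
  μ^(1)=32; μ^(2)=5; μ^(3)=-7; μ^(4)=-31

((1, 0, 0); (2, 2, 0); (1, 1, 1); (0, 0, 1))


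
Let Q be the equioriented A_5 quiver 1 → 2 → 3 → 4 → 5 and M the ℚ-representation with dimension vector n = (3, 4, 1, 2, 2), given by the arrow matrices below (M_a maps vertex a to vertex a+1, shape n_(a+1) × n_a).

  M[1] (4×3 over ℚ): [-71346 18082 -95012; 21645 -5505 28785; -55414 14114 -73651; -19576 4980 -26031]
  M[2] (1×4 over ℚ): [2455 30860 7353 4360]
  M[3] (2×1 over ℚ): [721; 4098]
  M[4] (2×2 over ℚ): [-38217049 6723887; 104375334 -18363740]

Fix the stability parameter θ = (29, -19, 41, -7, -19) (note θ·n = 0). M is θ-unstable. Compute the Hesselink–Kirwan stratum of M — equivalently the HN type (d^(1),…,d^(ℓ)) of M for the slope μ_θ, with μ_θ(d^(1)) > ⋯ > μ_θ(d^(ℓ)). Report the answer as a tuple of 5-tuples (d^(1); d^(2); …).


Via rank(M_{q-1}∘⋯∘M_p): M ≅ I[1,1], I[1,2], I[1,5], I[2,2]^2, I[4,5].
μ_θ-semistable layers: μ^(1)=29; μ^(2)=5; μ^(3)=-13; μ^(4)=-19

((1, 0, 0, 0, 0); (2, 2, 1, 1, 1); (0, 0, 0, 1, 1); (0, 2, 0, 0, 0))


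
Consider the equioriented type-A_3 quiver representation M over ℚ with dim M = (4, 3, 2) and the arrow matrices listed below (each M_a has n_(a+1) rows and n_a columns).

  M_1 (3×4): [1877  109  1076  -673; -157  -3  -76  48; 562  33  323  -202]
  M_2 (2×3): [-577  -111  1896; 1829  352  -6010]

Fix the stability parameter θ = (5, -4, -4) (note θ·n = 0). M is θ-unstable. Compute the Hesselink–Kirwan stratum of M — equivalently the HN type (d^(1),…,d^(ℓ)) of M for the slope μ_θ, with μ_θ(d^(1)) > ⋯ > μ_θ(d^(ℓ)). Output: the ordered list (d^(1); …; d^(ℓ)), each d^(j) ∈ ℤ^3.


Via rank(M_{q-1}∘⋯∘M_p): M ≅ I[1,1], I[1,2], I[1,3]^2.
μ_θ-semistable layers: μ^(1)=5; μ^(2)=1/2; μ^(3)=-1

((1, 0, 0); (1, 1, 0); (2, 2, 2))


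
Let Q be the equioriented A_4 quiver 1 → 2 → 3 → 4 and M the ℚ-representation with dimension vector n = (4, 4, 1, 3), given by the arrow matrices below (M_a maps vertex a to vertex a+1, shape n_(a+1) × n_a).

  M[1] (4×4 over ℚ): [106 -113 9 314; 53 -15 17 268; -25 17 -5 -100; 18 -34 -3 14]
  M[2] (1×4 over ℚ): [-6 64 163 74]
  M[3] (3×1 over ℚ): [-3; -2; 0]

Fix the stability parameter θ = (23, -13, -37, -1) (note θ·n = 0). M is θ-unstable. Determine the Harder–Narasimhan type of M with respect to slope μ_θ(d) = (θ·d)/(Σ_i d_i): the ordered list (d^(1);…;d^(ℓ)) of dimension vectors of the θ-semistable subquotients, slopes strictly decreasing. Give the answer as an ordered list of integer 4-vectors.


Via rank(M_{q-1}∘⋯∘M_p): M ≅ I[1,1], I[1,2]^2, I[1,4], I[2,2], I[4,4]^2.
μ_θ-semistable layers: μ^(1)=23; μ^(2)=5; μ^(3)=-1; μ^(4)=-9; μ^(5)=-13

((1, 0, 0, 0); (2, 2, 0, 0); (0, 0, 0, 3); (1, 1, 1, 0); (0, 1, 0, 0))


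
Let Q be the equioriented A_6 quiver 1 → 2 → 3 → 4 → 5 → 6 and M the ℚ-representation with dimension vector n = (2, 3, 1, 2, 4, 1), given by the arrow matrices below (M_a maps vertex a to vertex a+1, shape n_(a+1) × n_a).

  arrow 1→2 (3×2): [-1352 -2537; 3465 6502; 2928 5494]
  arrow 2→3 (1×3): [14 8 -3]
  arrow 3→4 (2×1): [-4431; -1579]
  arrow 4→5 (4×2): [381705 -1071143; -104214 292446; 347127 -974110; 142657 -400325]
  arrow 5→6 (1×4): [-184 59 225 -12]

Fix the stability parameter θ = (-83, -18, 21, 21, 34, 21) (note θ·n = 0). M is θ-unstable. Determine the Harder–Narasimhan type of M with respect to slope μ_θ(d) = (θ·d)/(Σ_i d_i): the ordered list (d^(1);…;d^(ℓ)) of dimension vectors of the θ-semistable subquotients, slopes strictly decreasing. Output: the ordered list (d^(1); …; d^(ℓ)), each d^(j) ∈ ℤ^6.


Barcode: M ≅ I[1,2], I[1,6], I[2,2], I[4,5], I[5,5]^2. HN layers by μ_θ (5 steps, strictly decreasing):
  μ^(1)=34; μ^(2)=55/2; μ^(3)=21; μ^(4)=-18; μ^(5)=-83

((0, 0, 0, 0, 3, 0); (0, 0, 0, 0, 1, 1); (0, 0, 1, 2, 0, 0); (0, 3, 0, 0, 0, 0); (2, 0, 0, 0, 0, 0))


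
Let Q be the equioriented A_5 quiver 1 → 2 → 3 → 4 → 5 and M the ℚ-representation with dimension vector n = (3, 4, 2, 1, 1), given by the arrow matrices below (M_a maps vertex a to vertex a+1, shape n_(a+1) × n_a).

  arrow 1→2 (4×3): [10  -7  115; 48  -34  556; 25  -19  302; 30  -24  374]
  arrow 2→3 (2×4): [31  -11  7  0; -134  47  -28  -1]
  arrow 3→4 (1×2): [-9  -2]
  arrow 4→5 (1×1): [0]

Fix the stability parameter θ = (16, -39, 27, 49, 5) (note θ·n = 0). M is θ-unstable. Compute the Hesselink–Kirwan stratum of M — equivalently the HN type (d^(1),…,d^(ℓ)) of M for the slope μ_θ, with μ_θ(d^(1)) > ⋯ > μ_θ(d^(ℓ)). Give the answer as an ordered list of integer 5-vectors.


Barcode: M ≅ I[1,2], I[1,3], I[1,4], I[2,2], I[5,5]. HN layers by μ_θ (5 steps, strictly decreasing):
  μ^(1)=49; μ^(2)=27; μ^(3)=5; μ^(4)=-23/2; μ^(5)=-39

((0, 0, 0, 1, 0); (0, 0, 2, 0, 0); (0, 0, 0, 0, 1); (3, 3, 0, 0, 0); (0, 1, 0, 0, 0))


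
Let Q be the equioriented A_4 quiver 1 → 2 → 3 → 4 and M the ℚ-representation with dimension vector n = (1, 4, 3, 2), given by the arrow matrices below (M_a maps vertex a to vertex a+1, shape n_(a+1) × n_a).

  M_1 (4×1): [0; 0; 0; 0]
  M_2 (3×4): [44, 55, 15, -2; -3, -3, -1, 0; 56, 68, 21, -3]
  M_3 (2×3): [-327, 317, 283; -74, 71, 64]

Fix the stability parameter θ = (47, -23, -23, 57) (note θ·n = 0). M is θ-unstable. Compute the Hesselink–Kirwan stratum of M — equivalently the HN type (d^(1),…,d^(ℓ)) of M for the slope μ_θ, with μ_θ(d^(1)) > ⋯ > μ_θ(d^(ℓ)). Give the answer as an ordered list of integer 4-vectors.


Interval decomposition of M: I[1,1], I[2,2], I[2,3], I[2,4]^2.
HN type (ℓ=3): μ^(1)=57; μ^(2)=47; μ^(3)=-23

((0, 0, 0, 2); (1, 0, 0, 0); (0, 4, 3, 0))


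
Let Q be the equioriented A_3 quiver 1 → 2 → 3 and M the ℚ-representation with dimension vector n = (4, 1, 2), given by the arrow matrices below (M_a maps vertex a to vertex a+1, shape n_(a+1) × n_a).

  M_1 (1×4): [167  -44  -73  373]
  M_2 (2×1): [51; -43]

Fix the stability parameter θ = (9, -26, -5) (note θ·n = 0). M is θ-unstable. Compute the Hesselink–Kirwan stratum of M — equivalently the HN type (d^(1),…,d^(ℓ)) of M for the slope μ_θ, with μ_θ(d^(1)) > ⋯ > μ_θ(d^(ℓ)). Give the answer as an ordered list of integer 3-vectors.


Barcode: M ≅ I[1,1]^3, I[1,3], I[3,3]. HN layers by μ_θ (3 steps, strictly decreasing):
  μ^(1)=9; μ^(2)=-5; μ^(3)=-17/2

((3, 0, 0); (0, 0, 2); (1, 1, 0))


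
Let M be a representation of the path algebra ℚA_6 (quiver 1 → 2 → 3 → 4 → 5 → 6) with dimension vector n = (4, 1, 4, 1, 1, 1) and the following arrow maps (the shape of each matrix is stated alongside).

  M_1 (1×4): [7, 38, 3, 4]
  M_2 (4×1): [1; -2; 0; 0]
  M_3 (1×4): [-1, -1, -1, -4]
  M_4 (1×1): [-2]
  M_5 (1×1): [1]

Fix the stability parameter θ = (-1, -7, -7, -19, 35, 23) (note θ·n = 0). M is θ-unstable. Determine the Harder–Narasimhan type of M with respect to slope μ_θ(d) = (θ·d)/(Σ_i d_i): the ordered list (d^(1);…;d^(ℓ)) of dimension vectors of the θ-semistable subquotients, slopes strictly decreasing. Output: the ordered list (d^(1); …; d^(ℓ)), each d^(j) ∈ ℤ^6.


Barcode: M ≅ I[1,1]^3, I[1,6], I[3,3]^3. HN layers by μ_θ (4 steps, strictly decreasing):
  μ^(1)=29; μ^(2)=-1; μ^(3)=-7; μ^(4)=-17/2

((0, 0, 0, 0, 1, 1); (3, 0, 0, 0, 0, 0); (0, 0, 3, 0, 0, 0); (1, 1, 1, 1, 0, 0))


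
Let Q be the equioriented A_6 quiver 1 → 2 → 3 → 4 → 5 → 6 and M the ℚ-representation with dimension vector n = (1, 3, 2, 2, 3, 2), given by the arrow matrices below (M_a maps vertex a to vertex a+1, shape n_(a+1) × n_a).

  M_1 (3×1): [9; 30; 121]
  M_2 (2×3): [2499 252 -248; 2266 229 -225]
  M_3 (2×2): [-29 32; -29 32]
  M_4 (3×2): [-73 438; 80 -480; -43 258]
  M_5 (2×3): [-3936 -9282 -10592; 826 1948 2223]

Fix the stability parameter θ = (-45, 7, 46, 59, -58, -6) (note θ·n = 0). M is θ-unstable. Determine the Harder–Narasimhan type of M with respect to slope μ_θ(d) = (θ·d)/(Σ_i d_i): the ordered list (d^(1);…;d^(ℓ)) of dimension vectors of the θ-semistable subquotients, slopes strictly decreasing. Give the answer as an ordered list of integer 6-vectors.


Interval decomposition of M: I[1,6], I[2,2], I[2,3], I[4,4], I[5,5], I[5,6].
HN type (ℓ=7): μ^(1)=59; μ^(2)=46; μ^(3)=41/4; μ^(4)=7; μ^(5)=-6; μ^(6)=-45; μ^(7)=-58

((0, 0, 0, 1, 0, 0); (0, 0, 1, 0, 0, 0); (0, 0, 1, 1, 1, 1); (0, 3, 0, 0, 0, 0); (0, 0, 0, 0, 0, 1); (1, 0, 0, 0, 0, 0); (0, 0, 0, 0, 2, 0))


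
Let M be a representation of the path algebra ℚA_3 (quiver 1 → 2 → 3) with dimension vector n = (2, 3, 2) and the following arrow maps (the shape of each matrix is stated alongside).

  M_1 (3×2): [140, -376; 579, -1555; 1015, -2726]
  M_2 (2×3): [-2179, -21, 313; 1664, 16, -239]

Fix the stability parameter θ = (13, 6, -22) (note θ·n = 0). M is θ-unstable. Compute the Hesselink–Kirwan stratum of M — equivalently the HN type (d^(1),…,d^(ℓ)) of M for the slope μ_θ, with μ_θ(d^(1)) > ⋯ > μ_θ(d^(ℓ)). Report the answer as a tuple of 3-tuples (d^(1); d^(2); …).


Barcode: M ≅ I[1,3]^2, I[2,2]. HN layers by μ_θ (2 steps, strictly decreasing):
  μ^(1)=6; μ^(2)=-1

((0, 1, 0); (2, 2, 2))


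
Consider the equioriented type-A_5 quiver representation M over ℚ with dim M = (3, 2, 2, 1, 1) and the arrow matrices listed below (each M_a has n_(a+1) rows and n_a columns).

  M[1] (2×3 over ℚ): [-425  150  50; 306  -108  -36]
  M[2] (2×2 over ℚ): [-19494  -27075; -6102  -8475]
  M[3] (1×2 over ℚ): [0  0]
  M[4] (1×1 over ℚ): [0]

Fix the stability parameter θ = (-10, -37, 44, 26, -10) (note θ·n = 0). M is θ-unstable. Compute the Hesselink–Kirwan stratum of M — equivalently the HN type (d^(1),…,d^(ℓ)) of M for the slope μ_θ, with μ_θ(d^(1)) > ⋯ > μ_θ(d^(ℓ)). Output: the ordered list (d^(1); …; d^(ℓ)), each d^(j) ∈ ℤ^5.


Interval decomposition of M: I[1,1]^2, I[1,2], I[2,3], I[3,3], I[4,4], I[5,5].
HN type (ℓ=5): μ^(1)=44; μ^(2)=26; μ^(3)=-10; μ^(4)=-47/2; μ^(5)=-37

((0, 0, 2, 0, 0); (0, 0, 0, 1, 0); (2, 0, 0, 0, 1); (1, 1, 0, 0, 0); (0, 1, 0, 0, 0))
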